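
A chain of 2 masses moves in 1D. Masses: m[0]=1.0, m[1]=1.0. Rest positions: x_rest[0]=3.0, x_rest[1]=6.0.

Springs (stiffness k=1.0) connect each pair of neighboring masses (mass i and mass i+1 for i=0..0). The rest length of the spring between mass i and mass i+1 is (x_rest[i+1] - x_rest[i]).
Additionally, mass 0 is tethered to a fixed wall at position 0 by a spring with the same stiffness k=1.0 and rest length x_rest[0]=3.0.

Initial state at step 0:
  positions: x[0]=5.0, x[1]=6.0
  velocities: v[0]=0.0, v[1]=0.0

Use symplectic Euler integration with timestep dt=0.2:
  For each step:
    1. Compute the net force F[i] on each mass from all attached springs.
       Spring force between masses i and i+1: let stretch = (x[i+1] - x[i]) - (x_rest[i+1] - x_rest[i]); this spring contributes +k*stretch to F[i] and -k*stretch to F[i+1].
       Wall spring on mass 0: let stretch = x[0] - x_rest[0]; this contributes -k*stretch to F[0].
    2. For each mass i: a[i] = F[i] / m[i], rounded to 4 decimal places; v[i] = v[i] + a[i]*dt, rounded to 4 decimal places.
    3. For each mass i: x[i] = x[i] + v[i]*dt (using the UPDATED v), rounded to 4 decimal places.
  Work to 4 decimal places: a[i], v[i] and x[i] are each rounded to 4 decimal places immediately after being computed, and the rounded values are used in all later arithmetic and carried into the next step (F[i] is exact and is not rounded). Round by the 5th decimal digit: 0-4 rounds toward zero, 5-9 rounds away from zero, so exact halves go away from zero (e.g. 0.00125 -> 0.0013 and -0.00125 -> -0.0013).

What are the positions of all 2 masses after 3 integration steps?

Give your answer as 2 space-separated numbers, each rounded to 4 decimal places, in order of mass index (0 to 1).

Answer: 4.1183 6.4330

Derivation:
Step 0: x=[5.0000 6.0000] v=[0.0000 0.0000]
Step 1: x=[4.8400 6.0800] v=[-0.8000 0.4000]
Step 2: x=[4.5360 6.2304] v=[-1.5200 0.7520]
Step 3: x=[4.1183 6.4330] v=[-2.0883 1.0131]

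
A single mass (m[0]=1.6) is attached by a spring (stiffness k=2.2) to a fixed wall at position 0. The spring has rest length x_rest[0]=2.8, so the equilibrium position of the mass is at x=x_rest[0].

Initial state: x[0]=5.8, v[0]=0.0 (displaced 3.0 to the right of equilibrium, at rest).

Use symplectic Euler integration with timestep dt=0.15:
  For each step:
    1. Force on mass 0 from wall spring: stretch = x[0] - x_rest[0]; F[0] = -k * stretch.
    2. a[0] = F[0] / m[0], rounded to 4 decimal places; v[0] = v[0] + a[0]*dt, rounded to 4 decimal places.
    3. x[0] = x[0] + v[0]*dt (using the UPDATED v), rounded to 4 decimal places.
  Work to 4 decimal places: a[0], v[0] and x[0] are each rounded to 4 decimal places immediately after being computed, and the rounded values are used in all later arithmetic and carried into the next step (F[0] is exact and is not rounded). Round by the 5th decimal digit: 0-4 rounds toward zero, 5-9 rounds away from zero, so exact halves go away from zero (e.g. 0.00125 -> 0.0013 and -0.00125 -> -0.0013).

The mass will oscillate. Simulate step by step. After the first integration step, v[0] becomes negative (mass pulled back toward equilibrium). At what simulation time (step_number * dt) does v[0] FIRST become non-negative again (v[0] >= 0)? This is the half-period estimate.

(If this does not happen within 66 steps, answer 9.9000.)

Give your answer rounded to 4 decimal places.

Answer: 2.7000

Derivation:
Step 0: x=[5.8000] v=[0.0000]
Step 1: x=[5.7072] v=[-0.6188]
Step 2: x=[5.5244] v=[-1.2184]
Step 3: x=[5.2574] v=[-1.7803]
Step 4: x=[4.9143] v=[-2.2871]
Step 5: x=[4.5058] v=[-2.7232]
Step 6: x=[4.0446] v=[-3.0750]
Step 7: x=[3.5448] v=[-3.3317]
Step 8: x=[3.0220] v=[-3.4853]
Step 9: x=[2.4923] v=[-3.5311]
Step 10: x=[1.9722] v=[-3.4676]
Step 11: x=[1.4777] v=[-3.2969]
Step 12: x=[1.0241] v=[-3.0242]
Step 13: x=[0.6254] v=[-2.6579]
Step 14: x=[0.2940] v=[-2.2094]
Step 15: x=[0.0401] v=[-1.6925]
Step 16: x=[-0.1284] v=[-1.1233]
Step 17: x=[-0.2063] v=[-0.5193]
Step 18: x=[-0.1912] v=[0.1008]
First v>=0 after going negative at step 18, time=2.7000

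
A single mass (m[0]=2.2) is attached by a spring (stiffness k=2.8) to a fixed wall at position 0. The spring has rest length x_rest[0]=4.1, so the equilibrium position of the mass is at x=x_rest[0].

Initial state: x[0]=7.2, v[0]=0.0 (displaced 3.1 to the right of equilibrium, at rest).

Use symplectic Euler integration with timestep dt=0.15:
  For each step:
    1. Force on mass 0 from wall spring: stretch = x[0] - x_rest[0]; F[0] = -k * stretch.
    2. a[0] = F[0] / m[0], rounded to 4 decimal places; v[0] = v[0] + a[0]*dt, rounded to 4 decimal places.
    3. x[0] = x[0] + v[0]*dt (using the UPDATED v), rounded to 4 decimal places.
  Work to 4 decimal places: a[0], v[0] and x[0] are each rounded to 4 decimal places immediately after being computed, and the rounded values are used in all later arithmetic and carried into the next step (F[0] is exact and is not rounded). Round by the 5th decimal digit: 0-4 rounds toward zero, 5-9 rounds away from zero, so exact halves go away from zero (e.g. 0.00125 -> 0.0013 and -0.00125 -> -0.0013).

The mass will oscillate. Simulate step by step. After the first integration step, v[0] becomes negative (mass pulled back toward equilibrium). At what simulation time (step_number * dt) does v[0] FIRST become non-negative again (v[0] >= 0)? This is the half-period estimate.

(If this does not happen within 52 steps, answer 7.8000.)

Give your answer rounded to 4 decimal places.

Answer: 2.8500

Derivation:
Step 0: x=[7.2000] v=[0.0000]
Step 1: x=[7.1112] v=[-0.5918]
Step 2: x=[6.9362] v=[-1.1667]
Step 3: x=[6.6800] v=[-1.7082]
Step 4: x=[6.3499] v=[-2.2007]
Step 5: x=[5.9554] v=[-2.6302]
Step 6: x=[5.5077] v=[-2.9844]
Step 7: x=[5.0197] v=[-3.2531]
Step 8: x=[4.5054] v=[-3.4287]
Step 9: x=[3.9795] v=[-3.5061]
Step 10: x=[3.4570] v=[-3.4831]
Step 11: x=[2.9530] v=[-3.3603]
Step 12: x=[2.4818] v=[-3.1413]
Step 13: x=[2.0569] v=[-2.8324]
Step 14: x=[1.6905] v=[-2.4424]
Step 15: x=[1.3931] v=[-1.9824]
Step 16: x=[1.1733] v=[-1.4656]
Step 17: x=[1.0373] v=[-0.9069]
Step 18: x=[0.9890] v=[-0.3222]
Step 19: x=[1.0298] v=[0.2717]
First v>=0 after going negative at step 19, time=2.8500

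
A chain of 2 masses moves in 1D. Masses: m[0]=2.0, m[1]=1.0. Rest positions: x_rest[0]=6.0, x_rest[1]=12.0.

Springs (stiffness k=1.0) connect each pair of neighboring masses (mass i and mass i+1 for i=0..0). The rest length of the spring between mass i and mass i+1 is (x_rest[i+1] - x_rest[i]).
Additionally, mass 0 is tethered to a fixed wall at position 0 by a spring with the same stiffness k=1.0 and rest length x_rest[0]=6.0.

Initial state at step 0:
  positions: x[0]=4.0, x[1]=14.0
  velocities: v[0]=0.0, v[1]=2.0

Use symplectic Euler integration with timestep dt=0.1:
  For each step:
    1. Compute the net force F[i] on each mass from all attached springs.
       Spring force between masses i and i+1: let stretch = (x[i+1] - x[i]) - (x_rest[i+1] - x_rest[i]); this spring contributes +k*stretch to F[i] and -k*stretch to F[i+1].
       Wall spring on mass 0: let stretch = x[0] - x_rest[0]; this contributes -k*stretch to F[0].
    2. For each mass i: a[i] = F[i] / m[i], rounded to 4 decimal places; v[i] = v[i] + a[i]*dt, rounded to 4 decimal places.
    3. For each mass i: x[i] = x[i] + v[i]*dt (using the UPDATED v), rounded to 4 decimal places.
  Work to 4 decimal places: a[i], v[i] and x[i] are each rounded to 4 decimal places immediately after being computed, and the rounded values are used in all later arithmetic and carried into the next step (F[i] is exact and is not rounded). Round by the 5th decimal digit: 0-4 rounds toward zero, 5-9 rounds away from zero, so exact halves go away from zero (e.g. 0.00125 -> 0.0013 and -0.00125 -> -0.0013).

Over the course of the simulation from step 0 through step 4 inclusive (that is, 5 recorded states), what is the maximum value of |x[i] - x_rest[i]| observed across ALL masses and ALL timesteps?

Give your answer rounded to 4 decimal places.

Step 0: x=[4.0000 14.0000] v=[0.0000 2.0000]
Step 1: x=[4.0300 14.1600] v=[0.3000 1.6000]
Step 2: x=[4.0905 14.2787] v=[0.6050 1.1870]
Step 3: x=[4.1815 14.3555] v=[0.9099 0.7682]
Step 4: x=[4.3025 14.3906] v=[1.2095 0.3508]
Max displacement = 2.3906

Answer: 2.3906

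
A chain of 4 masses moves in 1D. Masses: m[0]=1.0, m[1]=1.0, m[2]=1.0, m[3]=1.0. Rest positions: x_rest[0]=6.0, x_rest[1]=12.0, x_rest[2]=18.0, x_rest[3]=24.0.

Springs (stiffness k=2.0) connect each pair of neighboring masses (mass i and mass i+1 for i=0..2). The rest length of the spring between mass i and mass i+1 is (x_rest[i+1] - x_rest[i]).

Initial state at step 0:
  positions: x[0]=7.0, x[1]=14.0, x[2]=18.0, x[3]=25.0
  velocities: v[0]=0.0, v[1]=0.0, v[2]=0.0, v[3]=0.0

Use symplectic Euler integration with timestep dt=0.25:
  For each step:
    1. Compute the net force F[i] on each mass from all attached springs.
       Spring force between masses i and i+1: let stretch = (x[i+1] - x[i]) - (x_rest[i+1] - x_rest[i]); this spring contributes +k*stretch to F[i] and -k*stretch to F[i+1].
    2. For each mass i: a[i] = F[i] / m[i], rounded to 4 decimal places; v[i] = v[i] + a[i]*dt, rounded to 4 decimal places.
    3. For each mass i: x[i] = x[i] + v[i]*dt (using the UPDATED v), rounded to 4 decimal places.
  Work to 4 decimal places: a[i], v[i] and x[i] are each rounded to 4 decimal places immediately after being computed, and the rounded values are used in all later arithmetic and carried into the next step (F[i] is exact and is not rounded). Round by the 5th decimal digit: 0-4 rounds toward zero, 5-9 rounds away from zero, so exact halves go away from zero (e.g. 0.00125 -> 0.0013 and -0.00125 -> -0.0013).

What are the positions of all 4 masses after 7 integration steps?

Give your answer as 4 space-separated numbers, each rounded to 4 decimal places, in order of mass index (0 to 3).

Step 0: x=[7.0000 14.0000 18.0000 25.0000] v=[0.0000 0.0000 0.0000 0.0000]
Step 1: x=[7.1250 13.6250 18.3750 24.8750] v=[0.5000 -1.5000 1.5000 -0.5000]
Step 2: x=[7.3125 13.0313 18.9688 24.6875] v=[0.7500 -2.3750 2.3750 -0.7500]
Step 3: x=[7.4649 12.4649 19.5352 24.5352] v=[0.6094 -2.2657 2.2656 -0.6094]
Step 4: x=[7.4923 12.1573 19.8428 24.5079] v=[0.1094 -1.2306 1.2305 -0.1094]
Step 5: x=[7.3528 12.2272 19.7729 24.6474] v=[-0.5581 0.2797 -0.2797 0.5581]
Step 6: x=[7.0726 12.6311 19.3691 24.9276] v=[-1.1209 1.6154 -1.6153 1.1209]
Step 7: x=[6.7372 13.1824 18.8178 25.2630] v=[-1.3417 2.2052 -2.2051 1.3417]

Answer: 6.7372 13.1824 18.8178 25.2630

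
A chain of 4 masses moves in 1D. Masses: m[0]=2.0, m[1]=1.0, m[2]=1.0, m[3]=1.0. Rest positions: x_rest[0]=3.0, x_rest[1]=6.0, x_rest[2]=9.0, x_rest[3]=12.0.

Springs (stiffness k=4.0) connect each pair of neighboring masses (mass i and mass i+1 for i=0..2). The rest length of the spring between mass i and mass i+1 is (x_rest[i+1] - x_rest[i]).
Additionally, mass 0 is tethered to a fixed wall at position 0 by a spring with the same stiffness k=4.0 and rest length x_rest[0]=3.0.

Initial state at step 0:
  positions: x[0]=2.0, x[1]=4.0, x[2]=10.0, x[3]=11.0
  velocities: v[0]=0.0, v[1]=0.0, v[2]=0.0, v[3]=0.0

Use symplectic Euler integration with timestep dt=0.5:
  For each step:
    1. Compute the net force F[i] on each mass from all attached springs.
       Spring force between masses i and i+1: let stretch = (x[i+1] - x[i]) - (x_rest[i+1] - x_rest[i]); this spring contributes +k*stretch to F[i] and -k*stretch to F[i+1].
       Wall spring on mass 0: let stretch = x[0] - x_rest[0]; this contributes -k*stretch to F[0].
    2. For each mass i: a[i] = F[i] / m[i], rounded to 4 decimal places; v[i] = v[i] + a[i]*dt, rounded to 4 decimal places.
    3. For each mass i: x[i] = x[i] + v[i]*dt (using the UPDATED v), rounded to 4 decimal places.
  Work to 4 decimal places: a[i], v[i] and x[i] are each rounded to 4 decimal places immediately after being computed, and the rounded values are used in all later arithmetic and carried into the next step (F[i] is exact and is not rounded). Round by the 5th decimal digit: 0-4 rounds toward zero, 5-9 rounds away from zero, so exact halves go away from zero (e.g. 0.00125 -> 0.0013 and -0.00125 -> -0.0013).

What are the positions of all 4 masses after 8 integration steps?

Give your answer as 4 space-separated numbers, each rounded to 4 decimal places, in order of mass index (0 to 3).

Step 0: x=[2.0000 4.0000 10.0000 11.0000] v=[0.0000 0.0000 0.0000 0.0000]
Step 1: x=[2.0000 8.0000 5.0000 13.0000] v=[0.0000 8.0000 -10.0000 4.0000]
Step 2: x=[4.0000 3.0000 11.0000 10.0000] v=[4.0000 -10.0000 12.0000 -6.0000]
Step 3: x=[3.5000 7.0000 8.0000 11.0000] v=[-1.0000 8.0000 -6.0000 2.0000]
Step 4: x=[3.0000 8.5000 7.0000 12.0000] v=[-1.0000 3.0000 -2.0000 2.0000]
Step 5: x=[3.7500 3.0000 12.5000 11.0000] v=[1.5000 -11.0000 11.0000 -2.0000]
Step 6: x=[2.2500 7.7500 7.0000 14.5000] v=[-3.0000 9.5000 -11.0000 7.0000]
Step 7: x=[2.3750 6.2500 9.7500 13.5000] v=[0.2500 -3.0000 5.5000 -2.0000]
Step 8: x=[3.2500 4.3750 12.7500 11.7500] v=[1.7500 -3.7500 6.0000 -3.5000]

Answer: 3.2500 4.3750 12.7500 11.7500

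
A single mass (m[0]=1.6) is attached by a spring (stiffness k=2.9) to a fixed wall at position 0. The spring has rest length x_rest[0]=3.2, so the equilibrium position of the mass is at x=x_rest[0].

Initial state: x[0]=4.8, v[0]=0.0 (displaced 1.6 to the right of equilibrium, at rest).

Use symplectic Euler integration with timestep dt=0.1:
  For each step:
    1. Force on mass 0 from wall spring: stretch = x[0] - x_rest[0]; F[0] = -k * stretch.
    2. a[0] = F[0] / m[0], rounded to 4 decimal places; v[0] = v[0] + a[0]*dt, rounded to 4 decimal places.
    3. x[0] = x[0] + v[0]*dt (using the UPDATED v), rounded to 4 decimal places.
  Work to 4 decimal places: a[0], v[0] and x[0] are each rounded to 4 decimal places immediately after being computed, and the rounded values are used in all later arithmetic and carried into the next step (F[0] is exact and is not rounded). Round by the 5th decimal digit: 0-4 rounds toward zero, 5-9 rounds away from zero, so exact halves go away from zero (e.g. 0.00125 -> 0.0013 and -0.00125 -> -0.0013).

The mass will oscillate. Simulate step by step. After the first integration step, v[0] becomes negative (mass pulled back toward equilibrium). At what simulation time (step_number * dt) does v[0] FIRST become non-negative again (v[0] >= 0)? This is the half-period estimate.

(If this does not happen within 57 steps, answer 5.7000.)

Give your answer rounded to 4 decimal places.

Answer: 2.4000

Derivation:
Step 0: x=[4.8000] v=[0.0000]
Step 1: x=[4.7710] v=[-0.2900]
Step 2: x=[4.7135] v=[-0.5747]
Step 3: x=[4.6286] v=[-0.8490]
Step 4: x=[4.5178] v=[-1.1079]
Step 5: x=[4.3831] v=[-1.3468]
Step 6: x=[4.2270] v=[-1.5612]
Step 7: x=[4.0523] v=[-1.7473]
Step 8: x=[3.8621] v=[-1.9018]
Step 9: x=[3.6599] v=[-2.0218]
Step 10: x=[3.4494] v=[-2.1052]
Step 11: x=[3.2344] v=[-2.1504]
Step 12: x=[3.0187] v=[-2.1566]
Step 13: x=[2.8063] v=[-2.1237]
Step 14: x=[2.6011] v=[-2.0523]
Step 15: x=[2.4067] v=[-1.9438]
Step 16: x=[2.2267] v=[-1.8000]
Step 17: x=[2.0643] v=[-1.6236]
Step 18: x=[1.9225] v=[-1.4178]
Step 19: x=[1.8039] v=[-1.1863]
Step 20: x=[1.7106] v=[-0.9333]
Step 21: x=[1.6443] v=[-0.6634]
Step 22: x=[1.6062] v=[-0.3814]
Step 23: x=[1.5970] v=[-0.0925]
Step 24: x=[1.6168] v=[0.1980]
First v>=0 after going negative at step 24, time=2.4000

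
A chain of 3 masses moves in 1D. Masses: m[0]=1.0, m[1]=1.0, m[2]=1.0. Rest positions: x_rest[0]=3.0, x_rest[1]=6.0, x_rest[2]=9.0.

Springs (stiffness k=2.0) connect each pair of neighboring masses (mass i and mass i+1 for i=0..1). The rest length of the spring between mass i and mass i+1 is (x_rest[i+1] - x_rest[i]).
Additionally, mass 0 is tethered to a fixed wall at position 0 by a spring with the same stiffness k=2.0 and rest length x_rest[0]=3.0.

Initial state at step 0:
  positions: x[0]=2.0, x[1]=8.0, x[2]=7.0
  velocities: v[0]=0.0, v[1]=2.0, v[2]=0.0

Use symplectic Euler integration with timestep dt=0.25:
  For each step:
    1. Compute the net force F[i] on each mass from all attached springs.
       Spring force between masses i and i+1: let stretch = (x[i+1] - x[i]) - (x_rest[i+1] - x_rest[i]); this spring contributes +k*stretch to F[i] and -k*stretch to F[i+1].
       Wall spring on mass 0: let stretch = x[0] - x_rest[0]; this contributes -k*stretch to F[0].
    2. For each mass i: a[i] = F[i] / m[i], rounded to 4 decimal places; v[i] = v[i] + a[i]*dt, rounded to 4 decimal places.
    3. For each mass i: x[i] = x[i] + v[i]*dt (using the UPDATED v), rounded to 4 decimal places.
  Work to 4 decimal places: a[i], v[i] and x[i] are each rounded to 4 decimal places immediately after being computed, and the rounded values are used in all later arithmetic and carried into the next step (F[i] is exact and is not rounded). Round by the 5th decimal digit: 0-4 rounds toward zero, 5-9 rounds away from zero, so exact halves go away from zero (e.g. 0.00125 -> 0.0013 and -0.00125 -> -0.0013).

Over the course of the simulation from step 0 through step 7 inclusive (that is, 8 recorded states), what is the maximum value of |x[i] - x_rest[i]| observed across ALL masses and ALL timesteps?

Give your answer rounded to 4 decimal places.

Answer: 2.0160

Derivation:
Step 0: x=[2.0000 8.0000 7.0000] v=[0.0000 2.0000 0.0000]
Step 1: x=[2.5000 7.6250 7.5000] v=[2.0000 -1.5000 2.0000]
Step 2: x=[3.3281 6.5938 8.3906] v=[3.3125 -4.1250 3.5625]
Step 3: x=[4.1484 5.3789 9.4316] v=[3.2813 -4.8595 4.1641]
Step 4: x=[4.6040 4.5168 10.3411] v=[1.8224 -3.4484 3.6378]
Step 5: x=[4.4732 4.3936 10.8975] v=[-0.5232 -0.4927 2.2257]
Step 6: x=[3.7733 5.0934 11.0160] v=[-2.7996 2.7991 0.4738]
Step 7: x=[2.7668 6.3685 10.7691] v=[-4.0262 5.1004 -0.9875]
Max displacement = 2.0160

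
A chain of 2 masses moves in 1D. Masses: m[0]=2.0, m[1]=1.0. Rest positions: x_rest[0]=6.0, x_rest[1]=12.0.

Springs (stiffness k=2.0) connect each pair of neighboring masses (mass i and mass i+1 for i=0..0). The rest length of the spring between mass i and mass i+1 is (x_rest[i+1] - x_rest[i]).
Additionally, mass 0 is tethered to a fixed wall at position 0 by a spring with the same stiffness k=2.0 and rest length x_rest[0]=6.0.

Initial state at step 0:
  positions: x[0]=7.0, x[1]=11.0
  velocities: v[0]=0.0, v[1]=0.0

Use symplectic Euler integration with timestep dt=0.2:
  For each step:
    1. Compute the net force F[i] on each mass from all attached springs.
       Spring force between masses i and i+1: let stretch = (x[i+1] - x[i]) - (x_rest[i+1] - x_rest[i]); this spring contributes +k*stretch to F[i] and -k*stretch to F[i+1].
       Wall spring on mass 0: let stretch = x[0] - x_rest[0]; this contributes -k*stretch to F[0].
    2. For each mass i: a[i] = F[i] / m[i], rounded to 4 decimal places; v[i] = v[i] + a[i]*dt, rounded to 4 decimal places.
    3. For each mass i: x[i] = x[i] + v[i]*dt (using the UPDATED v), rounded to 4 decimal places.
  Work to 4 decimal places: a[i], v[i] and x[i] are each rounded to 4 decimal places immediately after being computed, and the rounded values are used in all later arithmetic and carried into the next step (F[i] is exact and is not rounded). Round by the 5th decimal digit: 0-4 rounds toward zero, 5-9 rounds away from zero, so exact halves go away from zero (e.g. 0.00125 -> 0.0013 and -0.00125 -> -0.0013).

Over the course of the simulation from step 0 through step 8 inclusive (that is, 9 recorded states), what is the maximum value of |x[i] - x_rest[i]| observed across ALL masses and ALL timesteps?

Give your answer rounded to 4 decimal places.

Step 0: x=[7.0000 11.0000] v=[0.0000 0.0000]
Step 1: x=[6.8800 11.1600] v=[-0.6000 0.8000]
Step 2: x=[6.6560 11.4576] v=[-1.1200 1.4880]
Step 3: x=[6.3578 11.8511] v=[-1.4909 1.9674]
Step 4: x=[6.0250 12.2851] v=[-1.6638 2.1701]
Step 5: x=[5.7016 12.6983] v=[-1.6168 2.0661]
Step 6: x=[5.4300 13.0318] v=[-1.3578 1.6674]
Step 7: x=[5.2453 13.2371] v=[-0.9234 1.0267]
Step 8: x=[5.1705 13.2831] v=[-0.3741 0.2300]
Max displacement = 1.2831

Answer: 1.2831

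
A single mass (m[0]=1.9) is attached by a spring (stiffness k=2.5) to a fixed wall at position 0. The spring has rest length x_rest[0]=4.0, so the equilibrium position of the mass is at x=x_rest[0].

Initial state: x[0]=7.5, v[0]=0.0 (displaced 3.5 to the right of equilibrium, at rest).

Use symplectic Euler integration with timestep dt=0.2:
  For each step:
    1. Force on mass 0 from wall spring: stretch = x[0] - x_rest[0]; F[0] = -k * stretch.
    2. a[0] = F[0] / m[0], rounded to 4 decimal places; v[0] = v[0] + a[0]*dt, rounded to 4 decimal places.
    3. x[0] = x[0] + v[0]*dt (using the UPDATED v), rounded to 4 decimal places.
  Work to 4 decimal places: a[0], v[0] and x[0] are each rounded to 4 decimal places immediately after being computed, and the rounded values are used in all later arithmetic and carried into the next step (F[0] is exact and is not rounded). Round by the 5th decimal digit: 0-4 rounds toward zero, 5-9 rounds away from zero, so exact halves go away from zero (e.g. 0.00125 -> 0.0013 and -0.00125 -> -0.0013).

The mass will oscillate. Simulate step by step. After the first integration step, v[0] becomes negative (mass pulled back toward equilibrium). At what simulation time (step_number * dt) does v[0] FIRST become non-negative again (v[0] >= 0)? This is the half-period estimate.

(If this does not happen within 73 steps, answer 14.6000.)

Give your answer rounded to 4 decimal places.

Answer: 2.8000

Derivation:
Step 0: x=[7.5000] v=[0.0000]
Step 1: x=[7.3158] v=[-0.9211]
Step 2: x=[6.9571] v=[-1.7937]
Step 3: x=[6.4427] v=[-2.5719]
Step 4: x=[5.7998] v=[-3.2147]
Step 5: x=[5.0621] v=[-3.6883]
Step 6: x=[4.2685] v=[-3.9678]
Step 7: x=[3.4608] v=[-4.0385]
Step 8: x=[2.6815] v=[-3.8966]
Step 9: x=[1.9716] v=[-3.5496]
Step 10: x=[1.3684] v=[-3.0158]
Step 11: x=[0.9037] v=[-2.3233]
Step 12: x=[0.6020] v=[-1.5085]
Step 13: x=[0.4791] v=[-0.6143]
Step 14: x=[0.5416] v=[0.3123]
First v>=0 after going negative at step 14, time=2.8000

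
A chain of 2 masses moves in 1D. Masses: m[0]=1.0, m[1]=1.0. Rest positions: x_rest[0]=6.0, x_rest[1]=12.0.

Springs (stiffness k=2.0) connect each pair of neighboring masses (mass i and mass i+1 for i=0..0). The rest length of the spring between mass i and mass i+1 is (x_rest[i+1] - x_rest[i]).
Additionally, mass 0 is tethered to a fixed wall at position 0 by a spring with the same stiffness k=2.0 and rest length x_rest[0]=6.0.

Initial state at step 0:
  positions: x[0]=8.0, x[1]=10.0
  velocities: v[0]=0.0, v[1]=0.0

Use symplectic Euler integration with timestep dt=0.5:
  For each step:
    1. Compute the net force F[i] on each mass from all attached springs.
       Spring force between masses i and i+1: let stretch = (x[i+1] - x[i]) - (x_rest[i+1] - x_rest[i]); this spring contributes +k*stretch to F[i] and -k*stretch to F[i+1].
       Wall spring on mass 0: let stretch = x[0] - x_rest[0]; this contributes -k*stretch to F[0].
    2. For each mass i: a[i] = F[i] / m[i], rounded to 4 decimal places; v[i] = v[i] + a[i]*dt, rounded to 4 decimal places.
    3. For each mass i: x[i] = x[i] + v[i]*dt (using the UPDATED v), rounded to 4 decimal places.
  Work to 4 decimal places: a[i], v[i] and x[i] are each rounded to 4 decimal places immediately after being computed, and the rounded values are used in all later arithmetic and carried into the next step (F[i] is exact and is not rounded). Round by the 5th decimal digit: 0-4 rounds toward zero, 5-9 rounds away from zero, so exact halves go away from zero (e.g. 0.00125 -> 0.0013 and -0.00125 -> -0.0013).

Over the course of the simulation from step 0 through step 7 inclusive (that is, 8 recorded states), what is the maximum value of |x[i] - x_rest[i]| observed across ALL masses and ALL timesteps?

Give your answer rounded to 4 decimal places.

Answer: 3.0000

Derivation:
Step 0: x=[8.0000 10.0000] v=[0.0000 0.0000]
Step 1: x=[5.0000 12.0000] v=[-6.0000 4.0000]
Step 2: x=[3.0000 13.5000] v=[-4.0000 3.0000]
Step 3: x=[4.7500 12.7500] v=[3.5000 -1.5000]
Step 4: x=[8.1250 11.0000] v=[6.7500 -3.5000]
Step 5: x=[8.8750 10.8125] v=[1.5000 -0.3750]
Step 6: x=[6.1563 12.6563] v=[-5.4375 3.6875]
Step 7: x=[3.6094 14.2501] v=[-5.0938 3.1875]
Max displacement = 3.0000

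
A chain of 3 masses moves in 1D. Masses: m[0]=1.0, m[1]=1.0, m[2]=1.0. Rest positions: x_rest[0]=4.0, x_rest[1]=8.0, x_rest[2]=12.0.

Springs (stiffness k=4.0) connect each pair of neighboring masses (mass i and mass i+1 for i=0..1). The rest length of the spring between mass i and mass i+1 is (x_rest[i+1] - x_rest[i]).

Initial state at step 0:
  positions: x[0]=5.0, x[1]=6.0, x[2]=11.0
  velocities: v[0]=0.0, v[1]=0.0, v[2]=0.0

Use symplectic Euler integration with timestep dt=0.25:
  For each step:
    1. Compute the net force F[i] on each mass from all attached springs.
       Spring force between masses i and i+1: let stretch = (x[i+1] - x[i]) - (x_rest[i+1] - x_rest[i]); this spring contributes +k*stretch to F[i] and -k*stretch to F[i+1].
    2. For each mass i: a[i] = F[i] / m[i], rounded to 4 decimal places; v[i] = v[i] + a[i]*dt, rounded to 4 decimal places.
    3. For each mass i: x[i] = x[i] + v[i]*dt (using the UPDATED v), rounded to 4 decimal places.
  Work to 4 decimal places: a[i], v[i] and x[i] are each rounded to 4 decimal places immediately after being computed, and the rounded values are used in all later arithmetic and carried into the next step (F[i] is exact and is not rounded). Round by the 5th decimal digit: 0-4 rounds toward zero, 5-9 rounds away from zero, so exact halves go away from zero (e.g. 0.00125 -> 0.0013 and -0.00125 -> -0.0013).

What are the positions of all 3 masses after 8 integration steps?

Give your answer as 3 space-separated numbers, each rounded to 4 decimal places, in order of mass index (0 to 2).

Answer: 3.0916 6.9806 11.9278

Derivation:
Step 0: x=[5.0000 6.0000 11.0000] v=[0.0000 0.0000 0.0000]
Step 1: x=[4.2500 7.0000 10.7500] v=[-3.0000 4.0000 -1.0000]
Step 2: x=[3.1875 8.2500 10.5625] v=[-4.2500 5.0000 -0.7500]
Step 3: x=[2.3906 8.8125 10.7969] v=[-3.1875 2.2500 0.9375]
Step 4: x=[2.1992 8.2656 11.5352] v=[-0.7656 -2.1875 2.9531]
Step 5: x=[2.5244 7.0195 12.4561] v=[1.3008 -4.9843 3.6835]
Step 6: x=[2.9734 6.0088 13.0178] v=[1.7959 -4.0428 2.2469]
Step 7: x=[3.1812 5.9915 12.8273] v=[0.8313 -0.0692 -0.7621]
Step 8: x=[3.0916 6.9806 11.9278] v=[-0.3584 3.9563 -3.5979]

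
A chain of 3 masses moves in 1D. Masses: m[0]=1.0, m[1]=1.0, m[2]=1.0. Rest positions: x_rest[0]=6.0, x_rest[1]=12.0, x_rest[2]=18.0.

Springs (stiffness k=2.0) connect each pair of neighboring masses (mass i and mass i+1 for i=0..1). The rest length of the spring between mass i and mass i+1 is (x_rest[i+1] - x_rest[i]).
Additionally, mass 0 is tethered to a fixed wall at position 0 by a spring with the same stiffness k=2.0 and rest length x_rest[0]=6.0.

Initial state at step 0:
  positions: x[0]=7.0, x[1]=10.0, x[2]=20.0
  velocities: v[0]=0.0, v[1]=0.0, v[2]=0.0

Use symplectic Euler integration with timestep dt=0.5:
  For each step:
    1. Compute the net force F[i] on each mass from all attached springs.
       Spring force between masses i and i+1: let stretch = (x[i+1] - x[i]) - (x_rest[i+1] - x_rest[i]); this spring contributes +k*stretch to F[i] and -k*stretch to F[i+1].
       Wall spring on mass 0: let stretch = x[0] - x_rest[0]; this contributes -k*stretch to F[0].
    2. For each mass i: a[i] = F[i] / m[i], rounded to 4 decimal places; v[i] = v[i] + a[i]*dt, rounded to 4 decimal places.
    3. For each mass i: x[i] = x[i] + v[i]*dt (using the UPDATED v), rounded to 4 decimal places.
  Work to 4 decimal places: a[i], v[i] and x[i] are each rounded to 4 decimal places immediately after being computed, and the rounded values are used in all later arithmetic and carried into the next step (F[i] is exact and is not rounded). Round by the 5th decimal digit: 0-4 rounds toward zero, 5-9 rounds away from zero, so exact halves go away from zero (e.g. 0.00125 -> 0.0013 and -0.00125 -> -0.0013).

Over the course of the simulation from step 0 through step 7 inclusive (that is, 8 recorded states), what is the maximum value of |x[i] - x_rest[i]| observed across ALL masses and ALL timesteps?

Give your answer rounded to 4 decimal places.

Step 0: x=[7.0000 10.0000 20.0000] v=[0.0000 0.0000 0.0000]
Step 1: x=[5.0000 13.5000 18.0000] v=[-4.0000 7.0000 -4.0000]
Step 2: x=[4.7500 15.0000 16.7500] v=[-0.5000 3.0000 -2.5000]
Step 3: x=[7.2500 12.2500 17.6250] v=[5.0000 -5.5000 1.7500]
Step 4: x=[8.6250 9.6875 18.8125] v=[2.7500 -5.1250 2.3750]
Step 5: x=[6.2188 11.1563 18.4375] v=[-4.8125 2.9375 -0.7500]
Step 6: x=[3.1719 13.7969 17.4219] v=[-6.0938 5.2812 -2.0312]
Step 7: x=[3.8516 12.9375 17.5938] v=[1.3593 -1.7188 0.3438]
Max displacement = 3.0000

Answer: 3.0000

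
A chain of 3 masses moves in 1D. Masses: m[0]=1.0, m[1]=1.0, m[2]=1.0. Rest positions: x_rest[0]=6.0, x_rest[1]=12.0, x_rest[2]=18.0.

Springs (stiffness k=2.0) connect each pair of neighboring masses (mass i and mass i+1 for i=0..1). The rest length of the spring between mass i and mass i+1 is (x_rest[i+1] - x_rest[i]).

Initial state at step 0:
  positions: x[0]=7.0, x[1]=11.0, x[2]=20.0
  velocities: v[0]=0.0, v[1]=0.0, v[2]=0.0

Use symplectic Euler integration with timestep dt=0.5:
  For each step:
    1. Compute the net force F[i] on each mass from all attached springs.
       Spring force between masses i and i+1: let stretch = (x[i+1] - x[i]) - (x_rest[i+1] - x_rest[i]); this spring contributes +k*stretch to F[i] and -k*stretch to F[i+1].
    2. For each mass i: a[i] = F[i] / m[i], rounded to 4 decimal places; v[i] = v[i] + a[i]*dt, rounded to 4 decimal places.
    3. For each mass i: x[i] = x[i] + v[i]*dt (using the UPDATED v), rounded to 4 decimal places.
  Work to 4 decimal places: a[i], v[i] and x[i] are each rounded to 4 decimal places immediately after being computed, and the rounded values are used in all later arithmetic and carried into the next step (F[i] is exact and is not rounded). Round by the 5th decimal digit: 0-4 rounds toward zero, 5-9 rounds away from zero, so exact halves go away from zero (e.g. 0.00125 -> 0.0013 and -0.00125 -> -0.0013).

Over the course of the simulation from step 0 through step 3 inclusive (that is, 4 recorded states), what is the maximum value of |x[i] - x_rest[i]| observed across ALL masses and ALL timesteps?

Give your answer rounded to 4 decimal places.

Step 0: x=[7.0000 11.0000 20.0000] v=[0.0000 0.0000 0.0000]
Step 1: x=[6.0000 13.5000 18.5000] v=[-2.0000 5.0000 -3.0000]
Step 2: x=[5.7500 14.7500 17.5000] v=[-0.5000 2.5000 -2.0000]
Step 3: x=[7.0000 12.8750 18.1250] v=[2.5000 -3.7500 1.2500]
Max displacement = 2.7500

Answer: 2.7500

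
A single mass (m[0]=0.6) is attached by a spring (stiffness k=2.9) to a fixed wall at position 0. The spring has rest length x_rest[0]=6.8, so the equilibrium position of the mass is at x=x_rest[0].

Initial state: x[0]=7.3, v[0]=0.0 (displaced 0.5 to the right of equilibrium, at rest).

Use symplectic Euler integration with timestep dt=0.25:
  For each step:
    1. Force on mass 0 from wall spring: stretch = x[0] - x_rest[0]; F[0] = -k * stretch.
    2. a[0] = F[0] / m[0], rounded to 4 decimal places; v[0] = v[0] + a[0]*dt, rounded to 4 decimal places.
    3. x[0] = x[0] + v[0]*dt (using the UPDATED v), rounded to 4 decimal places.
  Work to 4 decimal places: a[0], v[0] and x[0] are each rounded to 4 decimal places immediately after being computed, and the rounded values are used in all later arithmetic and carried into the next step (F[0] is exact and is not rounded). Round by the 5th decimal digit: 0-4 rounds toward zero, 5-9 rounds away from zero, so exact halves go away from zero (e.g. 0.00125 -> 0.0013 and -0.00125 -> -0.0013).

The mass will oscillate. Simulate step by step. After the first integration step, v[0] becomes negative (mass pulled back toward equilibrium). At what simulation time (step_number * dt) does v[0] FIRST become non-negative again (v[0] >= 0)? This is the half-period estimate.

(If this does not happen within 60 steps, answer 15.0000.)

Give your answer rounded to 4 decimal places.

Step 0: x=[7.3000] v=[0.0000]
Step 1: x=[7.1490] v=[-0.6042]
Step 2: x=[6.8925] v=[-1.0259]
Step 3: x=[6.6081] v=[-1.1377]
Step 4: x=[6.3817] v=[-0.9058]
Step 5: x=[6.2816] v=[-0.4004]
Step 6: x=[6.3381] v=[0.2260]
First v>=0 after going negative at step 6, time=1.5000

Answer: 1.5000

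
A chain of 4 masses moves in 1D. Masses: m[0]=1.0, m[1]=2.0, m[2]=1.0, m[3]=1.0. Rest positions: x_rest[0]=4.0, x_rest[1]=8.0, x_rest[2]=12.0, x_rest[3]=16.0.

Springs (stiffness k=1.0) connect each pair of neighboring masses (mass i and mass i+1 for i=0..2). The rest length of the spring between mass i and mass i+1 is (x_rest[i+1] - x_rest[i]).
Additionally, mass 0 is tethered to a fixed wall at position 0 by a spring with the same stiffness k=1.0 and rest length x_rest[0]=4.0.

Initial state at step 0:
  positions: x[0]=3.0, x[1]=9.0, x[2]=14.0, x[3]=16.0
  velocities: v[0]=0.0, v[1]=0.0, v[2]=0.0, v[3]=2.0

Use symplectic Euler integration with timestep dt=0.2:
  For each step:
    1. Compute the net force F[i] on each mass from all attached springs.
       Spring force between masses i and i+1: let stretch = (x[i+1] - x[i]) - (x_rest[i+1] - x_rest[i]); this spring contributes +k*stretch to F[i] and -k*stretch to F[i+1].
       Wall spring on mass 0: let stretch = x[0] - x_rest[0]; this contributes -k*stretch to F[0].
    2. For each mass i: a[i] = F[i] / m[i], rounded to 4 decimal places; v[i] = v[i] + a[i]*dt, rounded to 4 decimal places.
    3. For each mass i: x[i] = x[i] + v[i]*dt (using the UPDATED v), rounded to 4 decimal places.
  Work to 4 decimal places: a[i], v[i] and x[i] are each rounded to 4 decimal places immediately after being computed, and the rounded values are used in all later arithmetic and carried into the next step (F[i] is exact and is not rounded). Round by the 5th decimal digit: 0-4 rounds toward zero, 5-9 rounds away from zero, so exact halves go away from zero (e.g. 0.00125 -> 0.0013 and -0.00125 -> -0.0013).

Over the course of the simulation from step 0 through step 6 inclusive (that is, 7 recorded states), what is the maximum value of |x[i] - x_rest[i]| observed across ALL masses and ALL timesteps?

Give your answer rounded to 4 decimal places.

Answer: 3.0909

Derivation:
Step 0: x=[3.0000 9.0000 14.0000 16.0000] v=[0.0000 0.0000 0.0000 2.0000]
Step 1: x=[3.1200 8.9800 13.8800 16.4800] v=[0.6000 -0.1000 -0.6000 2.4000]
Step 2: x=[3.3496 8.9408 13.6680 17.0160] v=[1.1480 -0.1960 -1.0600 2.6800]
Step 3: x=[3.6689 8.8843 13.4008 17.5781] v=[1.5963 -0.2824 -1.3358 2.8104]
Step 4: x=[4.0500 8.8138 13.1201 18.1331] v=[1.9056 -0.3523 -1.4036 2.7749]
Step 5: x=[4.4597 8.7342 12.8676 18.6476] v=[2.0484 -0.3981 -1.2623 2.5723]
Step 6: x=[4.8620 8.6518 12.6810 19.0909] v=[2.0114 -0.4122 -0.9330 2.2163]
Max displacement = 3.0909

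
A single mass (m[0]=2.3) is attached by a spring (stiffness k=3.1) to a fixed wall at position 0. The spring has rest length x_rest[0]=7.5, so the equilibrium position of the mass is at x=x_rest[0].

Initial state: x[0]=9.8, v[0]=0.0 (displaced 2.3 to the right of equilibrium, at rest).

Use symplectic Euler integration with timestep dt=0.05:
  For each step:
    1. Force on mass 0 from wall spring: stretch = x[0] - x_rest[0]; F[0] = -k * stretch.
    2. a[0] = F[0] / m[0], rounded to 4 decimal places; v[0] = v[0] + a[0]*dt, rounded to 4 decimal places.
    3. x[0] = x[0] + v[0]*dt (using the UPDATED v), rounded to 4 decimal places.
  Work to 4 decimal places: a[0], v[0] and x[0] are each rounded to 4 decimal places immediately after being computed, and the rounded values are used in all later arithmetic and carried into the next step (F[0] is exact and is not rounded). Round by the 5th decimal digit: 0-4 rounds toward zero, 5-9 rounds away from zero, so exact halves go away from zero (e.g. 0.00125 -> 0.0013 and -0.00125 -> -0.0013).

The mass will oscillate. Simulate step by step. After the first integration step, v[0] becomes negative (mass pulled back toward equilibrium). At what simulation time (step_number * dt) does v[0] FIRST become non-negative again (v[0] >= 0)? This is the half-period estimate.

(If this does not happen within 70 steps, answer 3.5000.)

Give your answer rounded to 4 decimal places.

Step 0: x=[9.8000] v=[0.0000]
Step 1: x=[9.7923] v=[-0.1550]
Step 2: x=[9.7768] v=[-0.3095]
Step 3: x=[9.7537] v=[-0.4629]
Step 4: x=[9.7230] v=[-0.6148]
Step 5: x=[9.6848] v=[-0.7646]
Step 6: x=[9.6392] v=[-0.9118]
Step 7: x=[9.5864] v=[-1.0560]
Step 8: x=[9.5266] v=[-1.1966]
Step 9: x=[9.4599] v=[-1.3332]
Step 10: x=[9.3866] v=[-1.4653]
Step 11: x=[9.3070] v=[-1.5924]
Step 12: x=[9.2213] v=[-1.7142]
Step 13: x=[9.1298] v=[-1.8302]
Step 14: x=[9.0328] v=[-1.9400]
Step 15: x=[8.9306] v=[-2.0433]
Step 16: x=[8.8236] v=[-2.1397]
Step 17: x=[8.7122] v=[-2.2289]
Step 18: x=[8.5967] v=[-2.3106]
Step 19: x=[8.4775] v=[-2.3845]
Step 20: x=[8.3550] v=[-2.4504]
Step 21: x=[8.2296] v=[-2.5080]
Step 22: x=[8.1017] v=[-2.5572]
Step 23: x=[7.9718] v=[-2.5978]
Step 24: x=[7.8403] v=[-2.6296]
Step 25: x=[7.7077] v=[-2.6525]
Step 26: x=[7.5744] v=[-2.6665]
Step 27: x=[7.4408] v=[-2.6715]
Step 28: x=[7.3074] v=[-2.6675]
Step 29: x=[7.1747] v=[-2.6545]
Step 30: x=[7.0431] v=[-2.6326]
Step 31: x=[6.9130] v=[-2.6018]
Step 32: x=[6.7849] v=[-2.5622]
Step 33: x=[6.6592] v=[-2.5140]
Step 34: x=[6.5363] v=[-2.4573]
Step 35: x=[6.4167] v=[-2.3924]
Step 36: x=[6.3007] v=[-2.3194]
Step 37: x=[6.1888] v=[-2.2386]
Step 38: x=[6.0813] v=[-2.1502]
Step 39: x=[5.9786] v=[-2.0546]
Step 40: x=[5.8810] v=[-1.9521]
Step 41: x=[5.7889] v=[-1.8430]
Step 42: x=[5.7025] v=[-1.7277]
Step 43: x=[5.6222] v=[-1.6066]
Step 44: x=[5.5482] v=[-1.4801]
Step 45: x=[5.4808] v=[-1.3486]
Step 46: x=[5.4202] v=[-1.2125]
Step 47: x=[5.3666] v=[-1.0723]
Step 48: x=[5.3202] v=[-0.9285]
Step 49: x=[5.2811] v=[-0.7816]
Step 50: x=[5.2495] v=[-0.6321]
Step 51: x=[5.2255] v=[-0.4804]
Step 52: x=[5.2091] v=[-0.3271]
Step 53: x=[5.2005] v=[-0.1727]
Step 54: x=[5.1996] v=[-0.0177]
Step 55: x=[5.2065] v=[0.1373]
First v>=0 after going negative at step 55, time=2.7500

Answer: 2.7500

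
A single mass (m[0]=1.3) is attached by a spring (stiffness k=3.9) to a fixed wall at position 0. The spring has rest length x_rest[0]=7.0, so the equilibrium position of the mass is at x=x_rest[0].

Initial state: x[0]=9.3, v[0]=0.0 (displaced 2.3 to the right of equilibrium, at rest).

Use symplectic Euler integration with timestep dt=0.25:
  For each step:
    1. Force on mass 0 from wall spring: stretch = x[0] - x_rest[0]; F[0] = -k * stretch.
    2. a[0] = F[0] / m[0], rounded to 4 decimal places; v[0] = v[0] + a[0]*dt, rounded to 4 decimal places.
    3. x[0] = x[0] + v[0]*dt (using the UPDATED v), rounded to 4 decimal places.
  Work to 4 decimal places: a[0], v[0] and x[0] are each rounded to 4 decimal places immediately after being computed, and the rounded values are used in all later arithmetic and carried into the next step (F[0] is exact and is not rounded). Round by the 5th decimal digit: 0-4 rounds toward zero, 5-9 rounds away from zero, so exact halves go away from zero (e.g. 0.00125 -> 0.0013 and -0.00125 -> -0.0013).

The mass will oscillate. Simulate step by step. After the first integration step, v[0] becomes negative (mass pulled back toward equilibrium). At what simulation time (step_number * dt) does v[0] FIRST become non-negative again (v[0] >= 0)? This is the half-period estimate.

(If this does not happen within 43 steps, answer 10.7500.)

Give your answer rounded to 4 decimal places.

Answer: 2.0000

Derivation:
Step 0: x=[9.3000] v=[0.0000]
Step 1: x=[8.8688] v=[-1.7250]
Step 2: x=[8.0872] v=[-3.1266]
Step 3: x=[7.1017] v=[-3.9420]
Step 4: x=[6.0971] v=[-4.0183]
Step 5: x=[5.2618] v=[-3.3411]
Step 6: x=[4.7524] v=[-2.0375]
Step 7: x=[4.6645] v=[-0.3518]
Step 8: x=[5.0145] v=[1.3998]
First v>=0 after going negative at step 8, time=2.0000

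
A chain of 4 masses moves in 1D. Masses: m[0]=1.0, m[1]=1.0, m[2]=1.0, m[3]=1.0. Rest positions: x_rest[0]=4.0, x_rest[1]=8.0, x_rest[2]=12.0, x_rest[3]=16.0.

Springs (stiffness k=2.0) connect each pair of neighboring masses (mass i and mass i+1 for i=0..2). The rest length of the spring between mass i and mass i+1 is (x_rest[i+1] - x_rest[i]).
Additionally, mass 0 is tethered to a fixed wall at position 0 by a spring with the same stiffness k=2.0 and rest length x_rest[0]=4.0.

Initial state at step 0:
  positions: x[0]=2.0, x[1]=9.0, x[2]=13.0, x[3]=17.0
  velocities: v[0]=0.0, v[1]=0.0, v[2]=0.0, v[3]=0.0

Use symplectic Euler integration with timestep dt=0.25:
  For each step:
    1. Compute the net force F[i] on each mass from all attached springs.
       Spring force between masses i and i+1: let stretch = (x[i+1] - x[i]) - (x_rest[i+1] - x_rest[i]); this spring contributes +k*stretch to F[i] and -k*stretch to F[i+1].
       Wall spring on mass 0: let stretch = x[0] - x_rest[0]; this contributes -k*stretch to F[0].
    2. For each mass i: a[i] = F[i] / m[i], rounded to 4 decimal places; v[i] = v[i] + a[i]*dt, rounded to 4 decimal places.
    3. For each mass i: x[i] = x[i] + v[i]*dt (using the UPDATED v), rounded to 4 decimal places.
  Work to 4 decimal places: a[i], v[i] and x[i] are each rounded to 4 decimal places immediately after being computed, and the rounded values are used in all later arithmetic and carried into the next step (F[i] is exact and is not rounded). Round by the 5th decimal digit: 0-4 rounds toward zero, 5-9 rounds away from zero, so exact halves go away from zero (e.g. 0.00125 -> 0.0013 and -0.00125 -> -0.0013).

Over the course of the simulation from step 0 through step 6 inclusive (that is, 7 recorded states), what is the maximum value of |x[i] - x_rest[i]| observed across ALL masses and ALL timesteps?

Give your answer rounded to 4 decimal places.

Step 0: x=[2.0000 9.0000 13.0000 17.0000] v=[0.0000 0.0000 0.0000 0.0000]
Step 1: x=[2.6250 8.6250 13.0000 17.0000] v=[2.5000 -1.5000 0.0000 0.0000]
Step 2: x=[3.6719 8.0469 12.9531 17.0000] v=[4.1875 -2.3125 -0.1875 0.0000]
Step 3: x=[4.8067 7.5352 12.7988 16.9941] v=[4.5391 -2.0469 -0.6172 -0.0235]
Step 4: x=[5.6817 7.3404 12.5110 16.9638] v=[3.5000 -0.7794 -1.1514 -0.1212]
Step 5: x=[6.0538 7.5846 12.1334 16.8769] v=[1.4885 0.9766 -1.5103 -0.3476]
Step 6: x=[5.8606 8.2060 11.7802 16.6971] v=[-0.7730 2.4856 -1.4130 -0.7194]
Max displacement = 2.0538

Answer: 2.0538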